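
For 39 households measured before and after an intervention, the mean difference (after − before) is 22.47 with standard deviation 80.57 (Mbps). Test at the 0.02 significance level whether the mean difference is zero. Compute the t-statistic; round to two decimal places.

H0: μ_d = 0; H1: μ_d ≠ 0 (paired t-test on the differences, two-sided).
t = d̄/(s_d/√n) = 22.47/(80.57/√39) = 1.74
df = n − 1 = 38
Two-sided p-value ≈ 0.090
Since p ≈ 0.090 > α = 0.02, fail to reject H0; the evidence is not statistically significant.

1.74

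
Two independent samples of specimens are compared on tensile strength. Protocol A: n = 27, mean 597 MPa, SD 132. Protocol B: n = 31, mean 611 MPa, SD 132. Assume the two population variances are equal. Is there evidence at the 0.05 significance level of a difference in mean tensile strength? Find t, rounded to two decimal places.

Let group 1 = protocol A, group 2 = protocol B. H0: μ_1 = μ_2; H1: μ_1 ≠ μ_2 (two-sample pooled-variance t-test, two-sided).
s_p² = [(27−1)·132² + (31−1)·132²]/(27+31−2) = 17424
t = (597 − 611)/√[17424·(1/27 + 1/31)] = -0.40
df = n₁ + n₂ − 2 = 56
Two-sided p-value ≈ 0.6886
Since p ≈ 0.6886 > α = 0.05, fail to reject H0; the evidence is not statistically significant.

-0.40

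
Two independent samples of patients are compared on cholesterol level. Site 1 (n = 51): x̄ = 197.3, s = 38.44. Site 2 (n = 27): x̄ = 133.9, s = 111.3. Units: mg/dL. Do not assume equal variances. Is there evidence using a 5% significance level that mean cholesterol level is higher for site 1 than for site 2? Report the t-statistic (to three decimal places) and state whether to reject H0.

Let group 1 = site 1, group 2 = site 2. H0: μ_1 = μ_2; H1: μ_1 > μ_2 (Welch's two-sample t-test, right-tailed).
t = (x̄_1 − x̄_2)/√(s_1²/n_1 + s_2²/n_2) = (197.3 − 133.9)/√(38.44²/51 + 111.3²/27) = 2.871
Welch–Satterthwaite df ≈ 29.33
p-value = P(T ≥ 2.871) ≈ 0.004
Since p ≈ 0.004 < α = 0.05, reject H0; the evidence is statistically significant.

t = 2.871; reject H0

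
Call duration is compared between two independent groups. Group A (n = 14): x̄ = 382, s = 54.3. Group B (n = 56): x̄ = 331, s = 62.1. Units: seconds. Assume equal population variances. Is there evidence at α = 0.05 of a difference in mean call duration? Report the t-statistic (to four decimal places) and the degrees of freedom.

Let group 1 = group A, group 2 = group B. H0: μ_1 = μ_2; H1: μ_1 ≠ μ_2 (two-sample pooled-variance t-test, two-sided).
s_p² = [(14−1)·54.3² + (56−1)·62.1²]/(14+56−2) = 3682.84
t = (382 − 331)/√[3682.84·(1/14 + 1/56)] = 2.8125
df = n₁ + n₂ − 2 = 68
Two-sided p-value ≈ 0.006
Since p ≈ 0.006 < α = 0.05, reject H0; the evidence is statistically significant.

t = 2.8125, df = 68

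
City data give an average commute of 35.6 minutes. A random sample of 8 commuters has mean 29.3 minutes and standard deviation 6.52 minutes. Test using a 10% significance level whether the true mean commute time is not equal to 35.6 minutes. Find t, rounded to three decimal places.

H0: μ = 35.6; H1: μ ≠ 35.6 (one-sample t-test, two-sided).
t = (x̄ − μ₀)/(s/√n) = (29.3 − 35.6)/(6.52/√8) = -2.733
df = n − 1 = 7
Two-sided p-value ≈ 0.0292
Since p ≈ 0.0292 < α = 0.1, reject H0; the data support H1.

-2.733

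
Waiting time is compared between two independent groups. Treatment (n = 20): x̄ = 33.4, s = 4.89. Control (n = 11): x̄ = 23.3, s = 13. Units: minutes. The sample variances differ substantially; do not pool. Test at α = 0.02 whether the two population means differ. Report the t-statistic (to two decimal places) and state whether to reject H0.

t = 2.48; fail to reject H0

Let group 1 = treatment, group 2 = control. H0: μ_1 = μ_2; H1: μ_1 ≠ μ_2 (Welch's two-sample t-test, two-sided).
t = (x̄_1 − x̄_2)/√(s_1²/n_1 + s_2²/n_2) = (33.4 − 23.3)/√(4.89²/20 + 13²/11) = 2.48
Welch–Satterthwaite df ≈ 11.58
Two-sided p-value ≈ 0.0295
Since p ≈ 0.0295 > α = 0.02, fail to reject H0; the data do not provide sufficient evidence against H0.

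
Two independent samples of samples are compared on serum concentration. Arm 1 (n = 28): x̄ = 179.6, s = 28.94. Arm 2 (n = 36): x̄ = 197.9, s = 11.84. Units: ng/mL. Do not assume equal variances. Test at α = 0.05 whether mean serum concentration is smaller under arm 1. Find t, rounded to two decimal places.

Let group 1 = arm 1, group 2 = arm 2. H0: μ_1 = μ_2; H1: μ_1 < μ_2 (Welch's two-sample t-test, left-tailed).
t = (x̄_1 − x̄_2)/√(s_1²/n_1 + s_2²/n_2) = (179.6 − 197.9)/√(28.94²/28 + 11.84²/36) = -3.15
Welch–Satterthwaite df ≈ 34.04
p-value = P(T ≤ -3.15) ≈ 0.002
Since p ≈ 0.002 < α = 0.05, reject H0; the evidence is statistically significant.

-3.15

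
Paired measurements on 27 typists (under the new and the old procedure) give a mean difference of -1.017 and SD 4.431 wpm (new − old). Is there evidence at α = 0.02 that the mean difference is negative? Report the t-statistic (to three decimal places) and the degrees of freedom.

H0: μ_d = 0; H1: μ_d < 0 (paired t-test on the differences, left-tailed).
t = d̄/(s_d/√n) = -1.017/(4.431/√27) = -1.193
df = n − 1 = 26
p-value = P(T ≤ -1.193) ≈ 0.122
Since p ≈ 0.122 > α = 0.02, fail to reject H0; the data do not provide sufficient evidence against H0.

t = -1.193, df = 26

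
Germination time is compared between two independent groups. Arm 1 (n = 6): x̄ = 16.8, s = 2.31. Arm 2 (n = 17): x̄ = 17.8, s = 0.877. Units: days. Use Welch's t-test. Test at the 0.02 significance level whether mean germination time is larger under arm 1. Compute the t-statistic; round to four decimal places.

-1.0344

Let group 1 = arm 1, group 2 = arm 2. H0: μ_1 = μ_2; H1: μ_1 > μ_2 (Welch's two-sample t-test, right-tailed).
t = (x̄_1 − x̄_2)/√(s_1²/n_1 + s_2²/n_2) = (16.8 − 17.8)/√(2.31²/6 + 0.877²/17) = -1.0344
Welch–Satterthwaite df ≈ 5.52
p-value = P(T ≥ -1.0344) ≈ 0.828
Since p ≈ 0.828 > α = 0.02, fail to reject H0; the data do not provide sufficient evidence against H0.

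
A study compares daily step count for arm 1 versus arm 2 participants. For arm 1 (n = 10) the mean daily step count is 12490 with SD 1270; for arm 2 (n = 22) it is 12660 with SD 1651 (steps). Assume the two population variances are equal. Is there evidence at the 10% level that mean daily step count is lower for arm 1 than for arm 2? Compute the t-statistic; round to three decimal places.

-0.288

Let group 1 = arm 1, group 2 = arm 2. H0: μ_1 = μ_2; H1: μ_1 < μ_2 (two-sample pooled-variance t-test, left-tailed).
s_p² = [(10−1)·1270² + (22−1)·1651²]/(10+22−2) = 2391930
t = (12490 − 12660)/√[2391930·(1/10 + 1/22)] = -0.288
df = n₁ + n₂ − 2 = 30
p-value = P(T ≤ -0.288) ≈ 0.3876
Since p ≈ 0.3876 > α = 0.1, fail to reject H0; the data do not provide sufficient evidence against H0.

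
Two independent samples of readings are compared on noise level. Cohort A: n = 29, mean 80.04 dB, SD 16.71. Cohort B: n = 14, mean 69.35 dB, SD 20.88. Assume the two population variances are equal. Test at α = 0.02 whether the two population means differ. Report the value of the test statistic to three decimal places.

Let group 1 = cohort A, group 2 = cohort B. H0: μ_1 = μ_2; H1: μ_1 ≠ μ_2 (two-sample pooled-variance t-test, two-sided).
s_p² = [(29−1)·16.71² + (14−1)·20.88²]/(29+14−2) = 328.925
t = (80.04 − 69.35)/√[328.925·(1/29 + 1/14)] = 1.811
df = n₁ + n₂ − 2 = 41
Two-sided p-value ≈ 0.077
Since p ≈ 0.077 > α = 0.02, fail to reject H0; the data do not provide sufficient evidence against H0.

1.811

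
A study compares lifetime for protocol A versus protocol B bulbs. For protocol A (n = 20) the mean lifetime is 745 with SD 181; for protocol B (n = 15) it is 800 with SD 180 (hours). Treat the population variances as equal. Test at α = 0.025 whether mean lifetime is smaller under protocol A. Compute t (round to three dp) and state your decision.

Let group 1 = protocol A, group 2 = protocol B. H0: μ_1 = μ_2; H1: μ_1 < μ_2 (two-sample pooled-variance t-test, left-tailed).
s_p² = [(20−1)·181² + (15−1)·180²]/(20+15−2) = 32607.8
t = (745 − 800)/√[32607.8·(1/20 + 1/15)] = -0.892
df = n₁ + n₂ − 2 = 33
p-value = P(T ≤ -0.892) ≈ 0.1895
Since p ≈ 0.1895 > α = 0.025, fail to reject H0; the evidence is not statistically significant.

t = -0.892; fail to reject H0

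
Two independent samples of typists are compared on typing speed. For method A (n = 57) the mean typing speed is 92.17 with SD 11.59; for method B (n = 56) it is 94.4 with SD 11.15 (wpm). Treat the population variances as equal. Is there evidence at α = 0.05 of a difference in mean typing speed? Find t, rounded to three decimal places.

Let group 1 = method A, group 2 = method B. H0: μ_1 = μ_2; H1: μ_1 ≠ μ_2 (two-sample pooled-variance t-test, two-sided).
s_p² = [(57−1)·11.59² + (56−1)·11.15²]/(57+56−2) = 129.37
t = (92.17 − 94.4)/√[129.37·(1/57 + 1/56)] = -1.042
df = n₁ + n₂ − 2 = 111
Two-sided p-value ≈ 0.300
Since p ≈ 0.300 > α = 0.05, fail to reject H0; the evidence is not statistically significant.

-1.042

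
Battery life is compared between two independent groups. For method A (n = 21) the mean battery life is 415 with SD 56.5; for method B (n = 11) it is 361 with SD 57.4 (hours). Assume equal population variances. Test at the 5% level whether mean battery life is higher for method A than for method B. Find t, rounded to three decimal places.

2.554

Let group 1 = method A, group 2 = method B. H0: μ_1 = μ_2; H1: μ_1 > μ_2 (two-sample pooled-variance t-test, right-tailed).
s_p² = [(21−1)·56.5² + (11−1)·57.4²]/(21+11−2) = 3226.42
t = (415 − 361)/√[3226.42·(1/21 + 1/11)] = 2.554
df = n₁ + n₂ − 2 = 30
p-value = P(T ≥ 2.554) ≈ 0.0080
Since p ≈ 0.0080 < α = 0.05, reject H0; the evidence is statistically significant.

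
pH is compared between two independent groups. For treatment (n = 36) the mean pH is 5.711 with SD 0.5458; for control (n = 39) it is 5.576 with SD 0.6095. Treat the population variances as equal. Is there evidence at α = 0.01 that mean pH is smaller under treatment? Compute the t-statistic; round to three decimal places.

Let group 1 = treatment, group 2 = control. H0: μ_1 = μ_2; H1: μ_1 < μ_2 (two-sample pooled-variance t-test, left-tailed).
s_p² = [(36−1)·0.5458² + (39−1)·0.6095²]/(36+39−2) = 0.336206
t = (5.711 − 5.576)/√[0.336206·(1/36 + 1/39)] = 1.007
df = n₁ + n₂ − 2 = 73
p-value = P(T ≤ 1.007) ≈ 0.8415
Since p ≈ 0.8415 > α = 0.01, fail to reject H0; the data do not provide sufficient evidence against H0.

1.007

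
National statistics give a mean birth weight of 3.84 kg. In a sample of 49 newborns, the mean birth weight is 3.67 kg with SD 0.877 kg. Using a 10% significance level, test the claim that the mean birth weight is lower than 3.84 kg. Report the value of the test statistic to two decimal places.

H0: μ = 3.84; H1: μ < 3.84 (one-sample t-test, left-tailed).
t = (x̄ − μ₀)/(s/√n) = (3.67 − 3.84)/(0.877/√49) = -1.36
df = n − 1 = 48
p-value = P(T ≤ -1.36) ≈ 0.091
Since p ≈ 0.091 < α = 0.1, reject H0; the data support H1.

-1.36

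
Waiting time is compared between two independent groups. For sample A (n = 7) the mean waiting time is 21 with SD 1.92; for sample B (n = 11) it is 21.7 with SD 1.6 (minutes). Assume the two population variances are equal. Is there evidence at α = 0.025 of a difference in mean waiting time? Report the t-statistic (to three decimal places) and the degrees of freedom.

t = -0.838, df = 16

Let group 1 = sample A, group 2 = sample B. H0: μ_1 = μ_2; H1: μ_1 ≠ μ_2 (two-sample pooled-variance t-test, two-sided).
s_p² = [(7−1)·1.92² + (11−1)·1.6²]/(7+11−2) = 2.9824
t = (21 − 21.7)/√[2.9824·(1/7 + 1/11)] = -0.838
df = n₁ + n₂ − 2 = 16
Two-sided p-value ≈ 0.4142
Since p ≈ 0.4142 > α = 0.025, fail to reject H0; the evidence is not statistically significant.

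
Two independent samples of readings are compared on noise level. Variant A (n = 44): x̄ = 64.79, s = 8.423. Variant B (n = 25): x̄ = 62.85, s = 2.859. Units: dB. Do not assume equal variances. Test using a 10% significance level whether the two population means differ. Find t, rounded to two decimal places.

1.39

Let group 1 = variant A, group 2 = variant B. H0: μ_1 = μ_2; H1: μ_1 ≠ μ_2 (Welch's two-sample t-test, two-sided).
t = (x̄_1 − x̄_2)/√(s_1²/n_1 + s_2²/n_2) = (64.79 − 62.85)/√(8.423²/44 + 2.859²/25) = 1.39
Welch–Satterthwaite df ≈ 57.94
Two-sided p-value ≈ 0.1689
Since p ≈ 0.1689 > α = 0.1, fail to reject H0; the evidence is not statistically significant.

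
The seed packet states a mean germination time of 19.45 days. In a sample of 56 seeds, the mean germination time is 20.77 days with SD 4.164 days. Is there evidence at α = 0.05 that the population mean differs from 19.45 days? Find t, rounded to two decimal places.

2.37

H0: μ = 19.45; H1: μ ≠ 19.45 (one-sample t-test, two-sided).
t = (x̄ − μ₀)/(s/√n) = (20.77 − 19.45)/(4.164/√56) = 2.37
df = n − 1 = 55
Two-sided p-value ≈ 0.021
Since p ≈ 0.021 < α = 0.05, reject H0; the evidence is statistically significant.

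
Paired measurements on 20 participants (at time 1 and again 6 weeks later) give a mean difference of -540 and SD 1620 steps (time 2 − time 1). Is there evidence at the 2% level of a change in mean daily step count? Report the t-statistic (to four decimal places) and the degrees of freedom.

t = -1.4907, df = 19

H0: μ_d = 0; H1: μ_d ≠ 0 (paired t-test on the differences, two-sided).
t = d̄/(s_d/√n) = -540/(1620/√20) = -1.4907
df = n − 1 = 19
Two-sided p-value ≈ 0.1525
Since p ≈ 0.1525 > α = 0.02, fail to reject H0; the data do not provide sufficient evidence against H0.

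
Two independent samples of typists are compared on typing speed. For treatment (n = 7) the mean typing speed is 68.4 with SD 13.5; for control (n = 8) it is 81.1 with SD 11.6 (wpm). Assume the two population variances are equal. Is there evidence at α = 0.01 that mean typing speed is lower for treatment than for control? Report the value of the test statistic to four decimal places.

-1.9611

Let group 1 = treatment, group 2 = control. H0: μ_1 = μ_2; H1: μ_1 < μ_2 (two-sample pooled-variance t-test, left-tailed).
s_p² = [(7−1)·13.5² + (8−1)·11.6²]/(7+8−2) = 156.571
t = (68.4 − 81.1)/√[156.571·(1/7 + 1/8)] = -1.9611
df = n₁ + n₂ − 2 = 13
p-value = P(T ≤ -1.9611) ≈ 0.036
Since p ≈ 0.036 > α = 0.01, fail to reject H0; the data do not provide sufficient evidence against H0.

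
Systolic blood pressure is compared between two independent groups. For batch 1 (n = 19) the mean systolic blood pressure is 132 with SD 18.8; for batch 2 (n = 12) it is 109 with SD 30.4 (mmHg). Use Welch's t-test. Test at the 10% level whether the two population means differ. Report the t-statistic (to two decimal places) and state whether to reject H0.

t = 2.35; reject H0

Let group 1 = batch 1, group 2 = batch 2. H0: μ_1 = μ_2; H1: μ_1 ≠ μ_2 (Welch's two-sample t-test, two-sided).
t = (x̄_1 − x̄_2)/√(s_1²/n_1 + s_2²/n_2) = (132 − 109)/√(18.8²/19 + 30.4²/12) = 2.35
Welch–Satterthwaite df ≈ 16.37
Two-sided p-value ≈ 0.031
Since p ≈ 0.031 < α = 0.1, reject H0; the data support H1.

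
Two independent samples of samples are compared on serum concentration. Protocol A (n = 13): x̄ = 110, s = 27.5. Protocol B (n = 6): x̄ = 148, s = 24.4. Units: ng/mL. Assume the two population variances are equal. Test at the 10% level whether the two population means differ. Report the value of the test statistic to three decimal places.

-2.892

Let group 1 = protocol A, group 2 = protocol B. H0: μ_1 = μ_2; H1: μ_1 ≠ μ_2 (two-sample pooled-variance t-test, two-sided).
s_p² = [(13−1)·27.5² + (6−1)·24.4²]/(13+6−2) = 708.929
t = (110 − 148)/√[708.929·(1/13 + 1/6)] = -2.892
df = n₁ + n₂ − 2 = 17
Two-sided p-value ≈ 0.0101
Since p ≈ 0.0101 < α = 0.1, reject H0; the evidence is statistically significant.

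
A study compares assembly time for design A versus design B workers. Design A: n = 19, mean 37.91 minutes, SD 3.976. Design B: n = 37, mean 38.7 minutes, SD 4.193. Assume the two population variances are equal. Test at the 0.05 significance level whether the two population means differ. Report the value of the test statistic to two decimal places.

Let group 1 = design A, group 2 = design B. H0: μ_1 = μ_2; H1: μ_1 ≠ μ_2 (two-sample pooled-variance t-test, two-sided).
s_p² = [(19−1)·3.976² + (37−1)·4.193²]/(19+37−2) = 16.9904
t = (37.91 − 38.7)/√[16.9904·(1/19 + 1/37)] = -0.68
df = n₁ + n₂ − 2 = 54
Two-sided p-value ≈ 0.5000
Since p ≈ 0.5000 > α = 0.05, fail to reject H0; the evidence is not statistically significant.

-0.68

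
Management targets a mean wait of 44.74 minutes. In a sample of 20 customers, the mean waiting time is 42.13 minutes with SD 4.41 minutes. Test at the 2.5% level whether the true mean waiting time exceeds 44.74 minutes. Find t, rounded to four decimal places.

H0: μ = 44.74; H1: μ > 44.74 (one-sample t-test, right-tailed).
t = (x̄ − μ₀)/(s/√n) = (42.13 − 44.74)/(4.41/√20) = -2.6468
df = n − 1 = 19
p-value = P(T ≥ -2.6468) ≈ 0.992
Since p ≈ 0.992 > α = 0.025, fail to reject H0; the data do not provide sufficient evidence against H0.

-2.6468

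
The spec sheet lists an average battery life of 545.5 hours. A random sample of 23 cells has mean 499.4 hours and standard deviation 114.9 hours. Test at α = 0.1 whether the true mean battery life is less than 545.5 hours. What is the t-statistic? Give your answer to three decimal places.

-1.924

H0: μ = 545.5; H1: μ < 545.5 (one-sample t-test, left-tailed).
t = (x̄ − μ₀)/(s/√n) = (499.4 − 545.5)/(114.9/√23) = -1.924
df = n − 1 = 22
p-value = P(T ≤ -1.924) ≈ 0.034
Since p ≈ 0.034 < α = 0.1, reject H0; the data support H1.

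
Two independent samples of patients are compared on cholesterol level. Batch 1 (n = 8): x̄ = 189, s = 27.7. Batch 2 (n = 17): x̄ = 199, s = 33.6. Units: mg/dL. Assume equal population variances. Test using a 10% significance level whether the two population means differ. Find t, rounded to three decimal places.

-0.731

Let group 1 = batch 1, group 2 = batch 2. H0: μ_1 = μ_2; H1: μ_1 ≠ μ_2 (two-sample pooled-variance t-test, two-sided).
s_p² = [(8−1)·27.7² + (17−1)·33.6²]/(8+17−2) = 1018.89
t = (189 − 199)/√[1018.89·(1/8 + 1/17)] = -0.731
df = n₁ + n₂ − 2 = 23
Two-sided p-value ≈ 0.472
Since p ≈ 0.472 > α = 0.1, fail to reject H0; the evidence is not statistically significant.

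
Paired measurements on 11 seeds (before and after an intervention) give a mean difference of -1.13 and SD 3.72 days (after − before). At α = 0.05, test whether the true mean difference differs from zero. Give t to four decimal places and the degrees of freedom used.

t = -1.0075, df = 10

H0: μ_d = 0; H1: μ_d ≠ 0 (paired t-test on the differences, two-sided).
t = d̄/(s_d/√n) = -1.13/(3.72/√11) = -1.0075
df = n − 1 = 10
Two-sided p-value ≈ 0.3375
Since p ≈ 0.3375 > α = 0.05, fail to reject H0; the data do not provide sufficient evidence against H0.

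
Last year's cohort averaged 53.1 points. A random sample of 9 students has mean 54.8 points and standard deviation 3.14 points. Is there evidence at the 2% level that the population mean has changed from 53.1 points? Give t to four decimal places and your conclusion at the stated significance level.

H0: μ = 53.1; H1: μ ≠ 53.1 (one-sample t-test, two-sided).
t = (x̄ − μ₀)/(s/√n) = (54.8 − 53.1)/(3.14/√9) = 1.6242
df = n − 1 = 8
Two-sided p-value ≈ 0.1430
Since p ≈ 0.1430 > α = 0.02, fail to reject H0; the evidence is not statistically significant.

t = 1.6242; fail to reject H0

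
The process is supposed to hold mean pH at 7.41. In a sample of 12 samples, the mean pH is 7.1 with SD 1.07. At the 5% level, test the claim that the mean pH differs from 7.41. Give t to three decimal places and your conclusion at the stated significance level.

H0: μ = 7.41; H1: μ ≠ 7.41 (one-sample t-test, two-sided).
t = (x̄ − μ₀)/(s/√n) = (7.1 − 7.41)/(1.07/√12) = -1.004
df = n − 1 = 11
Two-sided p-value ≈ 0.3371
Since p ≈ 0.3371 > α = 0.05, fail to reject H0; the evidence is not statistically significant.

t = -1.004; fail to reject H0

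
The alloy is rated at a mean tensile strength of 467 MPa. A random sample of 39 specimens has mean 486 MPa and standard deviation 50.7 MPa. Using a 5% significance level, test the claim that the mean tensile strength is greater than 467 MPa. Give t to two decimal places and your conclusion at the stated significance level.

H0: μ = 467; H1: μ > 467 (one-sample t-test, right-tailed).
t = (x̄ − μ₀)/(s/√n) = (486 − 467)/(50.7/√39) = 2.34
df = n − 1 = 38
p-value = P(T ≥ 2.34) ≈ 0.012
Since p ≈ 0.012 < α = 0.05, reject H0; the data support H1.

t = 2.34; reject H0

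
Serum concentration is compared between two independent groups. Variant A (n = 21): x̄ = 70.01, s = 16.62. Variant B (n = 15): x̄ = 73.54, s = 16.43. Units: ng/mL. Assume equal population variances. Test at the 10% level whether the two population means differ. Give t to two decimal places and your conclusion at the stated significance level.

Let group 1 = variant A, group 2 = variant B. H0: μ_1 = μ_2; H1: μ_1 ≠ μ_2 (two-sample pooled-variance t-test, two-sided).
s_p² = [(21−1)·16.62² + (15−1)·16.43²]/(21+15−2) = 273.639
t = (70.01 − 73.54)/√[273.639·(1/21 + 1/15)] = -0.63
df = n₁ + n₂ − 2 = 34
Two-sided p-value ≈ 0.5321
Since p ≈ 0.5321 > α = 0.1, fail to reject H0; the data do not provide sufficient evidence against H0.

t = -0.63; fail to reject H0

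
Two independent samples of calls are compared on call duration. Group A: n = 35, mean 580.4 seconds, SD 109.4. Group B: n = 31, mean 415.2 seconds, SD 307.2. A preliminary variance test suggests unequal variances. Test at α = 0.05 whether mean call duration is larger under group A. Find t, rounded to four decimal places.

2.8389

Let group 1 = group A, group 2 = group B. H0: μ_1 = μ_2; H1: μ_1 > μ_2 (Welch's two-sample t-test, right-tailed).
t = (x̄_1 − x̄_2)/√(s_1²/n_1 + s_2²/n_2) = (580.4 − 415.2)/√(109.4²/35 + 307.2²/31) = 2.8389
Welch–Satterthwaite df ≈ 36.71
p-value = P(T ≥ 2.8389) ≈ 0.0037
Since p ≈ 0.0037 < α = 0.05, reject H0; the data support H1.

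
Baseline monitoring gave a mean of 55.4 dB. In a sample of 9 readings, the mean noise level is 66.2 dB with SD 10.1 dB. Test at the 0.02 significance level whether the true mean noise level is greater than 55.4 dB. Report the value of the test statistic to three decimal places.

H0: μ = 55.4; H1: μ > 55.4 (one-sample t-test, right-tailed).
t = (x̄ − μ₀)/(s/√n) = (66.2 − 55.4)/(10.1/√9) = 3.208
df = n − 1 = 8
p-value = P(T ≥ 3.208) ≈ 0.006
Since p ≈ 0.006 < α = 0.02, reject H0; the data support H1.

3.208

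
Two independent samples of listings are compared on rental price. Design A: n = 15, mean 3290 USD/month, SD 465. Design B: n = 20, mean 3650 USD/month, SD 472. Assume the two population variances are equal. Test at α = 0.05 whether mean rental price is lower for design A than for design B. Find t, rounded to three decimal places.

Let group 1 = design A, group 2 = design B. H0: μ_1 = μ_2; H1: μ_1 < μ_2 (two-sample pooled-variance t-test, left-tailed).
s_p² = [(15−1)·465² + (20−1)·472²]/(15+20−2) = 220001
t = (3290 − 3650)/√[220001·(1/15 + 1/20)] = -2.247
df = n₁ + n₂ − 2 = 33
p-value = P(T ≤ -2.247) ≈ 0.0157
Since p ≈ 0.0157 < α = 0.05, reject H0; the data support H1.

-2.247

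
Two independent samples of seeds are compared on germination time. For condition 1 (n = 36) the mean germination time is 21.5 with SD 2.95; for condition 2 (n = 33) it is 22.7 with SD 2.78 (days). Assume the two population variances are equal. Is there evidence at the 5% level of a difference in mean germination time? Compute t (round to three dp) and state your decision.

Let group 1 = condition 1, group 2 = condition 2. H0: μ_1 = μ_2; H1: μ_1 ≠ μ_2 (two-sample pooled-variance t-test, two-sided).
s_p² = [(36−1)·2.95² + (33−1)·2.78²]/(36+33−2) = 8.23726
t = (21.5 − 22.7)/√[8.23726·(1/36 + 1/33)] = -1.735
df = n₁ + n₂ − 2 = 67
Two-sided p-value ≈ 0.087
Since p ≈ 0.087 > α = 0.05, fail to reject H0; the evidence is not statistically significant.

t = -1.735; fail to reject H0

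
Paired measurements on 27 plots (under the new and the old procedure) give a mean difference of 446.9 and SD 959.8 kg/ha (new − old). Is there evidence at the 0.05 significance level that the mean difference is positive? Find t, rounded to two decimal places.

H0: μ_d = 0; H1: μ_d > 0 (paired t-test on the differences, right-tailed).
t = d̄/(s_d/√n) = 446.9/(959.8/√27) = 2.42
df = n − 1 = 26
p-value = P(T ≥ 2.42) ≈ 0.011
Since p ≈ 0.011 < α = 0.05, reject H0; the evidence is statistically significant.

2.42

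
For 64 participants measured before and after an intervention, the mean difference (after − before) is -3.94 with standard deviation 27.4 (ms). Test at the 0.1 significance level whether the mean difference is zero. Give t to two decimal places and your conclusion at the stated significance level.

H0: μ_d = 0; H1: μ_d ≠ 0 (paired t-test on the differences, two-sided).
t = d̄/(s_d/√n) = -3.94/(27.4/√64) = -1.15
df = n − 1 = 63
Two-sided p-value ≈ 0.2543
Since p ≈ 0.2543 > α = 0.1, fail to reject H0; the evidence is not statistically significant.

t = -1.15; fail to reject H0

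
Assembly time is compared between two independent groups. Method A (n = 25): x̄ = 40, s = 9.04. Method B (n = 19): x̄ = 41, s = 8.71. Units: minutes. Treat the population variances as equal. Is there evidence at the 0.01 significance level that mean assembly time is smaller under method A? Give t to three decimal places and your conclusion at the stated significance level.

t = -0.369; fail to reject H0

Let group 1 = method A, group 2 = method B. H0: μ_1 = μ_2; H1: μ_1 < μ_2 (two-sample pooled-variance t-test, left-tailed).
s_p² = [(25−1)·9.04² + (19−1)·8.71²]/(25+19−2) = 79.2112
t = (40 − 41)/√[79.2112·(1/25 + 1/19)] = -0.369
df = n₁ + n₂ − 2 = 42
p-value = P(T ≤ -0.369) ≈ 0.357
Since p ≈ 0.357 > α = 0.01, fail to reject H0; the data do not provide sufficient evidence against H0.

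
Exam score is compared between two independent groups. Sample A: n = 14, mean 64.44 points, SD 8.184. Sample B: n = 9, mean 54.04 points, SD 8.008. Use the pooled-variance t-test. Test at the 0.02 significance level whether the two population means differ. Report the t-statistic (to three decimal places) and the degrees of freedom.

Let group 1 = sample A, group 2 = sample B. H0: μ_1 = μ_2; H1: μ_1 ≠ μ_2 (two-sample pooled-variance t-test, two-sided).
s_p² = [(14−1)·8.184² + (9−1)·8.008²]/(14+9−2) = 65.8922
t = (64.44 − 54.04)/√[65.8922·(1/14 + 1/9)] = 2.999
df = n₁ + n₂ − 2 = 21
Two-sided p-value ≈ 0.007
Since p ≈ 0.007 < α = 0.02, reject H0; the data support H1.

t = 2.999, df = 21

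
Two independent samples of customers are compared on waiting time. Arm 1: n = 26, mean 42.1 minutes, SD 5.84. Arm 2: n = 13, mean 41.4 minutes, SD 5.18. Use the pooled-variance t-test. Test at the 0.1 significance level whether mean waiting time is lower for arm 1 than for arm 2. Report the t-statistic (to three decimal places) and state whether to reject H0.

t = 0.366; fail to reject H0

Let group 1 = arm 1, group 2 = arm 2. H0: μ_1 = μ_2; H1: μ_1 < μ_2 (two-sample pooled-variance t-test, left-tailed).
s_p² = [(26−1)·5.84² + (13−1)·5.18²]/(26+13−2) = 31.7467
t = (42.1 − 41.4)/√[31.7467·(1/26 + 1/13)] = 0.366
df = n₁ + n₂ − 2 = 37
p-value = P(T ≤ 0.366) ≈ 0.6417
Since p ≈ 0.6417 > α = 0.1, fail to reject H0; the evidence is not statistically significant.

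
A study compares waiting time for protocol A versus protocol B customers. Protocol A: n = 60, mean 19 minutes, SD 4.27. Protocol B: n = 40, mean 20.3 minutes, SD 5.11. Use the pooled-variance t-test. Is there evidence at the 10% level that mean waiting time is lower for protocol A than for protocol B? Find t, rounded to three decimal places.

Let group 1 = protocol A, group 2 = protocol B. H0: μ_1 = μ_2; H1: μ_1 < μ_2 (two-sample pooled-variance t-test, left-tailed).
s_p² = [(60−1)·4.27² + (40−1)·5.11²]/(60+40−2) = 21.3685
t = (19 − 20.3)/√[21.3685·(1/60 + 1/40)] = -1.378
df = n₁ + n₂ − 2 = 98
p-value = P(T ≤ -1.378) ≈ 0.086
Since p ≈ 0.086 < α = 0.1, reject H0; the data support H1.

-1.378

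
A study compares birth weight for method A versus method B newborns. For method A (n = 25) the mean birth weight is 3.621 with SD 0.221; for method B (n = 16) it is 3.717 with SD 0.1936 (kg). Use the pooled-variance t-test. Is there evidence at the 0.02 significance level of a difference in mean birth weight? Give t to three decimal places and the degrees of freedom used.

Let group 1 = method A, group 2 = method B. H0: μ_1 = μ_2; H1: μ_1 ≠ μ_2 (two-sample pooled-variance t-test, two-sided).
s_p² = [(25−1)·0.221² + (16−1)·0.1936²]/(25+16−2) = 0.0444718
t = (3.621 − 3.717)/√[0.0444718·(1/25 + 1/16)] = -1.422
df = n₁ + n₂ − 2 = 39
Two-sided p-value ≈ 0.1630
Since p ≈ 0.1630 > α = 0.02, fail to reject H0; the data do not provide sufficient evidence against H0.

t = -1.422, df = 39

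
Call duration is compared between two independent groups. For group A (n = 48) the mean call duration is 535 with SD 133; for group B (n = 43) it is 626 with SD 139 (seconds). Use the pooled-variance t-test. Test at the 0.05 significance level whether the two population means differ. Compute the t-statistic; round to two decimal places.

Let group 1 = group A, group 2 = group B. H0: μ_1 = μ_2; H1: μ_1 ≠ μ_2 (two-sample pooled-variance t-test, two-sided).
s_p² = [(48−1)·133² + (43−1)·139²]/(48+43−2) = 18459.2
t = (535 − 626)/√[18459.2·(1/48 + 1/43)] = -3.19
df = n₁ + n₂ − 2 = 89
Two-sided p-value ≈ 0.0020
Since p ≈ 0.0020 < α = 0.05, reject H0; the data support H1.

-3.19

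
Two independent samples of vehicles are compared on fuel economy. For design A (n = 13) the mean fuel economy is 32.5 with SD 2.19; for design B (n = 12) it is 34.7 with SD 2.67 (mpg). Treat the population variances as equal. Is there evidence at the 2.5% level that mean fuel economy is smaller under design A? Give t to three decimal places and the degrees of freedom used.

t = -2.260, df = 23

Let group 1 = design A, group 2 = design B. H0: μ_1 = μ_2; H1: μ_1 < μ_2 (two-sample pooled-variance t-test, left-tailed).
s_p² = [(13−1)·2.19² + (12−1)·2.67²]/(13+12−2) = 5.91179
t = (32.5 − 34.7)/√[5.91179·(1/13 + 1/12)] = -2.260
df = n₁ + n₂ − 2 = 23
p-value = P(T ≤ -2.260) ≈ 0.017
Since p ≈ 0.017 < α = 0.025, reject H0; the evidence is statistically significant.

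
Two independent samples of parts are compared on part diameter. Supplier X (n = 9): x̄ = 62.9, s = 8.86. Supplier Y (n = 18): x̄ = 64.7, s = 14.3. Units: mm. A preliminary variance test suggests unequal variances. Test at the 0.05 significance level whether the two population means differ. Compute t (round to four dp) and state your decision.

Let group 1 = supplier X, group 2 = supplier Y. H0: μ_1 = μ_2; H1: μ_1 ≠ μ_2 (Welch's two-sample t-test, two-sided).
t = (x̄_1 − x̄_2)/√(s_1²/n_1 + s_2²/n_2) = (62.9 − 64.7)/√(8.86²/9 + 14.3²/18) = -0.4017
Welch–Satterthwaite df ≈ 23.58
Two-sided p-value ≈ 0.6915
Since p ≈ 0.6915 > α = 0.05, fail to reject H0; the data do not provide sufficient evidence against H0.

t = -0.4017; fail to reject H0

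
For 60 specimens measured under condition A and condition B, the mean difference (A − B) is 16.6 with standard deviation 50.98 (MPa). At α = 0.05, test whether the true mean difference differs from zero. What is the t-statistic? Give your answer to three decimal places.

H0: μ_d = 0; H1: μ_d ≠ 0 (paired t-test on the differences, two-sided).
t = d̄/(s_d/√n) = 16.6/(50.98/√60) = 2.522
df = n − 1 = 59
Two-sided p-value ≈ 0.0144
Since p ≈ 0.0144 < α = 0.05, reject H0; the data support H1.

2.522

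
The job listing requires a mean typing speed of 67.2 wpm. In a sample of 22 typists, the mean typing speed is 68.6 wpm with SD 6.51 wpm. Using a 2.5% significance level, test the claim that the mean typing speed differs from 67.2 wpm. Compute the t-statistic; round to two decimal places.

H0: μ = 67.2; H1: μ ≠ 67.2 (one-sample t-test, two-sided).
t = (x̄ − μ₀)/(s/√n) = (68.6 − 67.2)/(6.51/√22) = 1.01
df = n − 1 = 21
Two-sided p-value ≈ 0.3246
Since p ≈ 0.3246 > α = 0.025, fail to reject H0; the data do not provide sufficient evidence against H0.

1.01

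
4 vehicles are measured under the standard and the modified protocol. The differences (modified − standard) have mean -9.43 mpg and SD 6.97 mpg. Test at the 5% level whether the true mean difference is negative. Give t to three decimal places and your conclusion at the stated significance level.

t = -2.706; reject H0

H0: μ_d = 0; H1: μ_d < 0 (paired t-test on the differences, left-tailed).
t = d̄/(s_d/√n) = -9.43/(6.97/√4) = -2.706
df = n − 1 = 3
p-value = P(T ≤ -2.706) ≈ 0.0367
Since p ≈ 0.0367 < α = 0.05, reject H0; the evidence is statistically significant.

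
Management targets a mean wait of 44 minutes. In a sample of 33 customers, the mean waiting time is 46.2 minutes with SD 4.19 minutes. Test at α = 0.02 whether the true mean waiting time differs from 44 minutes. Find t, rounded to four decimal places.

H0: μ = 44; H1: μ ≠ 44 (one-sample t-test, two-sided).
t = (x̄ − μ₀)/(s/√n) = (46.2 − 44)/(4.19/√33) = 3.0162
df = n − 1 = 32
Two-sided p-value ≈ 0.0050
Since p ≈ 0.0050 < α = 0.02, reject H0; the evidence is statistically significant.

3.0162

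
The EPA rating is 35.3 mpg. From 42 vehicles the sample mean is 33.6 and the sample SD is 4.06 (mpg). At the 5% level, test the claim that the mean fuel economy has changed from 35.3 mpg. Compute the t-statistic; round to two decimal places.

H0: μ = 35.3; H1: μ ≠ 35.3 (one-sample t-test, two-sided).
t = (x̄ − μ₀)/(s/√n) = (33.6 − 35.3)/(4.06/√42) = -2.71
df = n − 1 = 41
Two-sided p-value ≈ 0.0097
Since p ≈ 0.0097 < α = 0.05, reject H0; the data support H1.

-2.71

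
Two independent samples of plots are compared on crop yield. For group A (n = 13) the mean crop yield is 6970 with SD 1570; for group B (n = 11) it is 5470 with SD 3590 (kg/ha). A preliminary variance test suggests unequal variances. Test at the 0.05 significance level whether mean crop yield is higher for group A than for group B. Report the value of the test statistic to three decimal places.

Let group 1 = group A, group 2 = group B. H0: μ_1 = μ_2; H1: μ_1 > μ_2 (Welch's two-sample t-test, right-tailed).
t = (x̄_1 − x̄_2)/√(s_1²/n_1 + s_2²/n_2) = (6970 − 5470)/√(1570²/13 + 3590²/11) = 1.286
Welch–Satterthwaite df ≈ 13.21
p-value = P(T ≥ 1.286) ≈ 0.110
Since p ≈ 0.110 > α = 0.05, fail to reject H0; the evidence is not statistically significant.

1.286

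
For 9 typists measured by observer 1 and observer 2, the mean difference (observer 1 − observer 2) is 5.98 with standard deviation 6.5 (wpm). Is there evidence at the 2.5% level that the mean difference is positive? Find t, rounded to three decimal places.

H0: μ_d = 0; H1: μ_d > 0 (paired t-test on the differences, right-tailed).
t = d̄/(s_d/√n) = 5.98/(6.5/√9) = 2.760
df = n − 1 = 8
p-value = P(T ≥ 2.760) ≈ 0.0123
Since p ≈ 0.0123 < α = 0.025, reject H0; the data support H1.

2.760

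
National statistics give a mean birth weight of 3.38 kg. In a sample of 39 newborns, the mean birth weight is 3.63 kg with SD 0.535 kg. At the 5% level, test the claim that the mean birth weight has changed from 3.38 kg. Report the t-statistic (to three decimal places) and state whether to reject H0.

H0: μ = 3.38; H1: μ ≠ 3.38 (one-sample t-test, two-sided).
t = (x̄ − μ₀)/(s/√n) = (3.63 − 3.38)/(0.535/√39) = 2.918
df = n − 1 = 38
Two-sided p-value ≈ 0.006
Since p ≈ 0.006 < α = 0.05, reject H0; the evidence is statistically significant.

t = 2.918; reject H0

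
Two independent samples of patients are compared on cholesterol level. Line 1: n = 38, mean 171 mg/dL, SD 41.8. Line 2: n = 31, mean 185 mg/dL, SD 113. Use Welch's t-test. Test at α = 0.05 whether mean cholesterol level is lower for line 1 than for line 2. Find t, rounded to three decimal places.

-0.654

Let group 1 = line 1, group 2 = line 2. H0: μ_1 = μ_2; H1: μ_1 < μ_2 (Welch's two-sample t-test, left-tailed).
t = (x̄_1 − x̄_2)/√(s_1²/n_1 + s_2²/n_2) = (171 − 185)/√(41.8²/38 + 113²/31) = -0.654
Welch–Satterthwaite df ≈ 36.70
p-value = P(T ≤ -0.654) ≈ 0.2585
Since p ≈ 0.2585 > α = 0.05, fail to reject H0; the evidence is not statistically significant.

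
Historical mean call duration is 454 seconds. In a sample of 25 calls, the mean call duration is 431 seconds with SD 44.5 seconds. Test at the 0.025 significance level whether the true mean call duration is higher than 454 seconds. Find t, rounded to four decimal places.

H0: μ = 454; H1: μ > 454 (one-sample t-test, right-tailed).
t = (x̄ − μ₀)/(s/√n) = (431 − 454)/(44.5/√25) = -2.5843
df = n − 1 = 24
p-value = P(T ≥ -2.5843) ≈ 0.9919
Since p ≈ 0.9919 > α = 0.025, fail to reject H0; the evidence is not statistically significant.

-2.5843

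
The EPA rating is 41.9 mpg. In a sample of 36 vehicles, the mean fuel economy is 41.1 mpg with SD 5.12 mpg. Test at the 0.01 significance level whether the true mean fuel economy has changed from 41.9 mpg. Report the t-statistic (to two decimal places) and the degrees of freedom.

t = -0.94, df = 35

H0: μ = 41.9; H1: μ ≠ 41.9 (one-sample t-test, two-sided).
t = (x̄ − μ₀)/(s/√n) = (41.1 − 41.9)/(5.12/√36) = -0.94
df = n − 1 = 35
Two-sided p-value ≈ 0.355
Since p ≈ 0.355 > α = 0.01, fail to reject H0; the evidence is not statistically significant.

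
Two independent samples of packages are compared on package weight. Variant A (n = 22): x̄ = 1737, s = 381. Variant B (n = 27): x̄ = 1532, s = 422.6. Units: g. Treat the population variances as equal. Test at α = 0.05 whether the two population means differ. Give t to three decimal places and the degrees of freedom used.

Let group 1 = variant A, group 2 = variant B. H0: μ_1 = μ_2; H1: μ_1 ≠ μ_2 (two-sample pooled-variance t-test, two-sided).
s_p² = [(22−1)·381² + (27−1)·422.6²]/(22+27−2) = 163654
t = (1737 − 1532)/√[163654·(1/22 + 1/27)] = 1.764
df = n₁ + n₂ − 2 = 47
Two-sided p-value ≈ 0.084
Since p ≈ 0.084 > α = 0.05, fail to reject H0; the data do not provide sufficient evidence against H0.

t = 1.764, df = 47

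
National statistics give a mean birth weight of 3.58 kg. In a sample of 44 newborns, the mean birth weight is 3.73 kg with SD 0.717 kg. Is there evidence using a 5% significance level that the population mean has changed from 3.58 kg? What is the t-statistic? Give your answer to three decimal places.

H0: μ = 3.58; H1: μ ≠ 3.58 (one-sample t-test, two-sided).
t = (x̄ − μ₀)/(s/√n) = (3.73 − 3.58)/(0.717/√44) = 1.388
df = n − 1 = 43
Two-sided p-value ≈ 0.1724
Since p ≈ 0.1724 > α = 0.05, fail to reject H0; the data do not provide sufficient evidence against H0.

1.388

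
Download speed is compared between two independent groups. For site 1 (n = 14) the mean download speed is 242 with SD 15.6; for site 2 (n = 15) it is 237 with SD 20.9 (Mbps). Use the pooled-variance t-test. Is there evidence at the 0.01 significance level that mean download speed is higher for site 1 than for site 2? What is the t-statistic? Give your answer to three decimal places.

0.726

Let group 1 = site 1, group 2 = site 2. H0: μ_1 = μ_2; H1: μ_1 > μ_2 (two-sample pooled-variance t-test, right-tailed).
s_p² = [(14−1)·15.6² + (15−1)·20.9²]/(14+15−2) = 343.667
t = (242 − 237)/√[343.667·(1/14 + 1/15)] = 0.726
df = n₁ + n₂ − 2 = 27
p-value = P(T ≥ 0.726) ≈ 0.237
Since p ≈ 0.237 > α = 0.01, fail to reject H0; the evidence is not statistically significant.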